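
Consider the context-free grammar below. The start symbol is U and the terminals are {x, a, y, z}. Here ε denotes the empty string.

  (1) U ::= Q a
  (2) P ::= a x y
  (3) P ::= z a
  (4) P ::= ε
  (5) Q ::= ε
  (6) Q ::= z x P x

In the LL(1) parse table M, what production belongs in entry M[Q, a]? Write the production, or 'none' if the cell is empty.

Q ::= ε

FIRST(P): from P::=a x y we get {a}; from P::=z a we get {z}; from P::=ε we get {ε}. So FIRST(P) = {ε, a, z}.
FIRST(Q): from Q::=ε we get {ε}; from Q::=z x P x we get {z}. So FIRST(Q) = {ε, z}.
FIRST(U): from U::=Q a we get {a, z}. So FIRST(U) = {a, z}.
FOLLOW(U) includes $ since U is the start symbol.
FOLLOW(Q): in U::=Q a, Q is followed by a with FIRST {a}. Thus FOLLOW(Q) = {a}.
For Q ::= ε: FIRST(ε) = {ε}, so it goes in M[Q, t] for t ∈ {}; since ε ∈ FIRST, also for every t ∈ FOLLOW(Q) = {a}.
For Q ::= z x P x: FIRST(z x P x) = {z}, so it goes in M[Q, t] for t ∈ {z}.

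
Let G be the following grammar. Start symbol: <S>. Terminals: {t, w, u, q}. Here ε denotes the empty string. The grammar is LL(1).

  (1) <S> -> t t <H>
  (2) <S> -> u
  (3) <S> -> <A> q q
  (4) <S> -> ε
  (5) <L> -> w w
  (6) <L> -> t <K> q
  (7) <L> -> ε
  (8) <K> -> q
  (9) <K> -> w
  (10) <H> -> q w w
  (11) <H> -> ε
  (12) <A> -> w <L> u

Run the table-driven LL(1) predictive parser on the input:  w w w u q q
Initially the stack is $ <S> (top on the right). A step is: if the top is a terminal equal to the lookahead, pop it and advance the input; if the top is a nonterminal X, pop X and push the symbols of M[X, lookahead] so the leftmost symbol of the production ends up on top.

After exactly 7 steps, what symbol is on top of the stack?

q

step 1: stack=$ <S>  input=w w w u q q $  — expand <S> -> <A> q q
step 2: stack=$ q q <A>  input=w w w u q q $  — expand <A> -> w <L> u
step 3: stack=$ q q u <L> w  input=w w w u q q $  — match w
step 4: stack=$ q q u <L>  input=w w u q q $  — expand <L> -> w w
step 5: stack=$ q q u w w  input=w w u q q $  — match w
step 6: stack=$ q q u w  input=w u q q $  — match w
step 7: stack=$ q q u  input=u q q $  — match u
Stack after step 7: $ q q (top = q).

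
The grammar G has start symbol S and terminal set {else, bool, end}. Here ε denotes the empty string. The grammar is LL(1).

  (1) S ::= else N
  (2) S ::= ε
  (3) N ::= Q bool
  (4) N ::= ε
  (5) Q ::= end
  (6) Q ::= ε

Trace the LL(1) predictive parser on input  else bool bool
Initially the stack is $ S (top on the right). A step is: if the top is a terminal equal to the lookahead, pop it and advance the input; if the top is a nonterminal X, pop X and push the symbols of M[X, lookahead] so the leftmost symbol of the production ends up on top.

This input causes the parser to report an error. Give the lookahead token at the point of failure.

bool

step 1: stack=$ S  input=else bool bool $  — expand S ::= else N
step 2: stack=$ N else  input=else bool bool $  — match else
step 3: stack=$ N  input=bool bool $  — expand N ::= Q bool
step 4: stack=$ bool Q  input=bool bool $  — expand Q ::= ε
step 5: stack=$ bool  input=bool bool $  — match bool
step 6: stack=$  input=bool $  — error: stack empty but input remains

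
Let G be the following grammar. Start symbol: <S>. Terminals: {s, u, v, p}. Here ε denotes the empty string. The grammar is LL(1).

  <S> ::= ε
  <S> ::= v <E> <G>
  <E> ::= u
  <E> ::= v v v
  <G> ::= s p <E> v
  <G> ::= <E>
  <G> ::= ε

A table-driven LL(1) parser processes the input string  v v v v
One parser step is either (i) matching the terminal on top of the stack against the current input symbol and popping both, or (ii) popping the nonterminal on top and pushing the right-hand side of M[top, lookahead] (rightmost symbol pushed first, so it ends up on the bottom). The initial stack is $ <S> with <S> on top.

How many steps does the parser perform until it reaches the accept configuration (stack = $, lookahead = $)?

7

     Stack        Input      Action
  1  $ <S>        v v v v $  expand <S> ::= v <E> <G>
  2  $ <G> <E> v  v v v v $  match v
  3  $ <G> <E>    v v v $    expand <E> ::= v v v
  4  $ <G> v v v  v v v $    match v
  5  $ <G> v v    v v $      match v
  6  $ <G> v      v $        match v
  7  $ <G>        $          expand <G> ::= ε
Accept reached after 7 steps.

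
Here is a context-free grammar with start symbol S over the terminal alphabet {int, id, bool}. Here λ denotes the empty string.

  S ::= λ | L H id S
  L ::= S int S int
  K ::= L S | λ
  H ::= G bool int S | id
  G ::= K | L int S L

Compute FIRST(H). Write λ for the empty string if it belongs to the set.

{bool, id, int}

FIRST(S) = {λ, int}  (via L H id S)
FIRST(L) = {int}  (via S int S int)
FIRST(K) = {λ, int}  (via L S)
FIRST(G) = {λ, int}  (via K, L int S L)
FIRST(H) = {bool, id, int}  (via G bool int S)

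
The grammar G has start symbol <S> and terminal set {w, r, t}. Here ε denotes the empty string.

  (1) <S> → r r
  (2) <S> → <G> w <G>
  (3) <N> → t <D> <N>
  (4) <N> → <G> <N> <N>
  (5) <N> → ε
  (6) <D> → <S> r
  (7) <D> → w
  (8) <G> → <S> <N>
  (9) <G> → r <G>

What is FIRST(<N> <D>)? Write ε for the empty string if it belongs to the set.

FIRST(<S>) = {r}  (via <G> w <G>)
FIRST(<D>) = {r, w}  (via <S> r)
FIRST(<G>) = {r}  (via <S> <N>)
FIRST(<N>) = {ε, r, t}  (via <G> <N> <N>)
FIRST(<N> <D>): take FIRST of each symbol in turn, carrying on past any symbol whose FIRST contains ε; result {r, t, w}.

{r, t, w}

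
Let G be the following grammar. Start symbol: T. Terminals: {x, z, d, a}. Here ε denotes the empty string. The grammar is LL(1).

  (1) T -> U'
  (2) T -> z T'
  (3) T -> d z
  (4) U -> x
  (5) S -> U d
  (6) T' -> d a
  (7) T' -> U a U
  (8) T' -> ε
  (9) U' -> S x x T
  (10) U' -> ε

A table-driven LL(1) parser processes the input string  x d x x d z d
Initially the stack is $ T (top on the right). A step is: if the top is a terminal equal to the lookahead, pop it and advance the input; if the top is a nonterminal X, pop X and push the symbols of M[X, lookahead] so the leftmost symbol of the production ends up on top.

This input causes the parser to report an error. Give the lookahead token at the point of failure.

      Stack        Input            Action
   1  $ T          x d x x d z d $  expand T -> U'
   2  $ U'         x d x x d z d $  expand U' -> S x x T
   3  $ T x x S    x d x x d z d $  expand S -> U d
   4  $ T x x d U  x d x x d z d $  expand U -> x
   5  $ T x x d x  x d x x d z d $  match x
   6  $ T x x d    d x x d z d $    match d
   7  $ T x x      x x d z d $      match x
   8  $ T x        x d z d $        match x
   9  $ T          d z d $          expand T -> d z
  10  $ z d        d z d $          match d
  11  $ z          z d $            match z
  12  $            d $              error: stack empty but input remains

d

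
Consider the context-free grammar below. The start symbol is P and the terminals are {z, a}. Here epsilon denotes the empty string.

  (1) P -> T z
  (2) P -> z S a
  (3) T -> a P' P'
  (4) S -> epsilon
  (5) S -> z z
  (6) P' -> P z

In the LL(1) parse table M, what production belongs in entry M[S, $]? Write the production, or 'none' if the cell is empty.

FIRST(T) = {a}
FIRST(S) = {epsilon, z}
FIRST(P) = {a, z}  (via T z)
FIRST(P') = {a, z}  (via P z)
FOLLOW(P) includes $ since P is the start symbol.
FOLLOW(S): in P->z S a, S is followed by a with FIRST {a}. Thus FOLLOW(S) = {a}.
For S -> epsilon: FIRST(epsilon) = {epsilon}, so it goes in M[S, t] for t ∈ {}; since epsilon ∈ FIRST, also for every t ∈ FOLLOW(S) = {a}.
For S -> z z: FIRST(z z) = {z}, so it goes in M[S, t] for t ∈ {z}.
None of these place a production in M[S, $].

none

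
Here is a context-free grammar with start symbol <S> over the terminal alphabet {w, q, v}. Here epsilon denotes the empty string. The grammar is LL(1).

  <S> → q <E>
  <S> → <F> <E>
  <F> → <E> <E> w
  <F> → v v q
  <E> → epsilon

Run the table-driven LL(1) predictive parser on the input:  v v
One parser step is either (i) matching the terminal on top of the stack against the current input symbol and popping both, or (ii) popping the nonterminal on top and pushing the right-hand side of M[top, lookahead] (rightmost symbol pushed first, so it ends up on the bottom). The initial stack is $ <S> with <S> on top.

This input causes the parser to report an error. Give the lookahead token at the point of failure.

     Stack        Input  Action
  1  $ <S>        v v $  expand <S> → <F> <E>
  2  $ <E> <F>    v v $  expand <F> → v v q
  3  $ <E> q v v  v v $  match v
  4  $ <E> q v    v $    match v
  5  $ <E> q      $      error: top is terminal q but lookahead is $

$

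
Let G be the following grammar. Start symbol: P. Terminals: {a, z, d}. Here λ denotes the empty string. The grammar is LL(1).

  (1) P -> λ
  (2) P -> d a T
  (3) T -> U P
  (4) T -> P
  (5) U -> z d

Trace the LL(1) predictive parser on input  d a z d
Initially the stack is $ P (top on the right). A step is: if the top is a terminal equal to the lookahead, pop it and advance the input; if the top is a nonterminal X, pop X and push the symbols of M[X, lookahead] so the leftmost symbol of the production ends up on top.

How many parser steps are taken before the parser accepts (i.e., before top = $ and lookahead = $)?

step 1: stack=$ P  input=d a z d $  — expand P -> d a T
step 2: stack=$ T a d  input=d a z d $  — match d
step 3: stack=$ T a  input=a z d $  — match a
step 4: stack=$ T  input=z d $  — expand T -> U P
step 5: stack=$ P U  input=z d $  — expand U -> z d
step 6: stack=$ P d z  input=z d $  — match z
step 7: stack=$ P d  input=d $  — match d
step 8: stack=$ P  input=$  — expand P -> λ
Accept reached after 8 steps.

8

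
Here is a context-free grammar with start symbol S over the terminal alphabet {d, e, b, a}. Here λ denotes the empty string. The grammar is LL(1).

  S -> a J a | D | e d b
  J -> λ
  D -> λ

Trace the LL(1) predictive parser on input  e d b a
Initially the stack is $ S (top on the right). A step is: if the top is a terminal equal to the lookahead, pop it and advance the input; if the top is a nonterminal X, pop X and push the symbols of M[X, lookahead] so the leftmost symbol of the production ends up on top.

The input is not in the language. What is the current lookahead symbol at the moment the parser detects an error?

step 1: stack=$ S  input=e d b a $  — expand S -> e d b
step 2: stack=$ b d e  input=e d b a $  — match e
step 3: stack=$ b d  input=d b a $  — match d
step 4: stack=$ b  input=b a $  — match b
step 5: stack=$  input=a $  — error: stack empty but input remains

a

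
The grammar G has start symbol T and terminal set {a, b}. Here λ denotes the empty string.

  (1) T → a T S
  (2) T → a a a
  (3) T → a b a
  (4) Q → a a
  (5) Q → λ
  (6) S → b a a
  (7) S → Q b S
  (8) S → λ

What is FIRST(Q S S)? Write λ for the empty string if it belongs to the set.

{λ, a, b}

FIRST(T): from T→a T S we get {a}; from T→a a a we get {a}; from T→a b a we get {a}. So FIRST(T) = {a}.
FIRST(Q): from Q→a a we get {a}; from Q→λ we get {λ}. So FIRST(Q) = {λ, a}.
FIRST(S): from S→b a a we get {b}; from S→Q b S we get {a, b}; from S→λ we get {λ}. So FIRST(S) = {λ, a, b}.
FIRST(Q S S): take FIRST of each symbol in turn, carrying on past any symbol whose FIRST contains λ; result {λ, a, b}.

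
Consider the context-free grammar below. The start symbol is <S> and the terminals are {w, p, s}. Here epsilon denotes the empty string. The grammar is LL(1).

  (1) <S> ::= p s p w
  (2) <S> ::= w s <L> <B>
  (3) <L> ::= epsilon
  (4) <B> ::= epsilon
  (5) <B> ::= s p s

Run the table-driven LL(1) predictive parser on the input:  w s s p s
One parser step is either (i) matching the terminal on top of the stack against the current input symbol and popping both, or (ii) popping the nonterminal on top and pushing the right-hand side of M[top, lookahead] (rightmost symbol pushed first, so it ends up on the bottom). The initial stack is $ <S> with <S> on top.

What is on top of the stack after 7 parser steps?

s

     Stack          Input        Action
  1  $ <S>          w s s p s $  expand <S> ::= w s <L> <B>
  2  $ <B> <L> s w  w s s p s $  match w
  3  $ <B> <L> s    s s p s $    match s
  4  $ <B> <L>      s p s $      expand <L> ::= epsilon
  5  $ <B>          s p s $      expand <B> ::= s p s
  6  $ s p s        s p s $      match s
  7  $ s p          p s $        match p
Stack after step 7: $ s (top = s).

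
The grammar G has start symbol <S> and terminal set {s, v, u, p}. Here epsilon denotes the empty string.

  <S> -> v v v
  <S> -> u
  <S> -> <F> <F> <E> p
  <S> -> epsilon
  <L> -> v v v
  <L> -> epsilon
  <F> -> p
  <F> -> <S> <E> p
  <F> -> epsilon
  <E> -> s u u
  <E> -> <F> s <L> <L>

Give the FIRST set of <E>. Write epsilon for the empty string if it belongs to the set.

FIRST(<L>): from <L>->v v v we get {v}; from <L>->epsilon we get {epsilon}. So FIRST(<L>) = {epsilon, v}.
FIRST(<S>): from <S>->v v v we get {v}; from <S>->u we get {u}; from <S>-><F> <F> <E> p we get {p, s, u, v}; from <S>->epsilon we get {epsilon}. So FIRST(<S>) = {epsilon, p, s, u, v}.
FIRST(<F>): from <F>->p we get {p}; from <F>-><S> <E> p we get {p, s, u, v}; from <F>->epsilon we get {epsilon}. So FIRST(<F>) = {epsilon, p, s, u, v}.
FIRST(<E>): from <E>->s u u we get {s}; from <E>-><F> s <L> <L> we get {p, s, u, v}. So FIRST(<E>) = {p, s, u, v}.

{p, s, u, v}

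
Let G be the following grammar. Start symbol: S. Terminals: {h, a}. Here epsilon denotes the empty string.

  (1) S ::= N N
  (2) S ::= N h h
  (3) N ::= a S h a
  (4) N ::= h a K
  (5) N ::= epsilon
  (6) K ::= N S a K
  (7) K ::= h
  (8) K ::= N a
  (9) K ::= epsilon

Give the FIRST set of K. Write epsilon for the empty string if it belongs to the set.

FIRST(N) = {epsilon, a, h}
FIRST(S) = {epsilon, a, h}  (via N N, N h h)
FIRST(K) = {epsilon, a, h}  (via N S a K, N a)

{epsilon, a, h}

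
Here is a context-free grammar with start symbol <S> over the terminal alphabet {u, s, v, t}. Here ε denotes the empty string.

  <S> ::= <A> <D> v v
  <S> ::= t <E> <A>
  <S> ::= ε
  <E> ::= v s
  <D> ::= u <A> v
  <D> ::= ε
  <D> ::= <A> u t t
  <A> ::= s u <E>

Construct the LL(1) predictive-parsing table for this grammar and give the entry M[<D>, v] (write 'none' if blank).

FIRST(<E>) = {v}
FIRST(<A>) = {s}
FIRST(<S>) = {ε, s, t}  (via <A> <D> v v)
FIRST(<D>) = {ε, s, u}  (via <A> u t t)
FOLLOW(<S>) includes $ since <S> is the start symbol.
FOLLOW(<D>): in <S>::=<A> <D> v v, <D> is followed by v v with FIRST {v}. Thus FOLLOW(<D>) = {v}.
For <D> ::= u <A> v: FIRST(u <A> v) = {u}, so it goes in M[<D>, t] for t ∈ {u}.
For <D> ::= ε: FIRST(ε) = {ε}, so it goes in M[<D>, t] for t ∈ {}; since ε ∈ FIRST, also for every t ∈ FOLLOW(<D>) = {v}.
For <D> ::= <A> u t t: FIRST(<A> u t t) = {s}, so it goes in M[<D>, t] for t ∈ {s}.

<D> ::= ε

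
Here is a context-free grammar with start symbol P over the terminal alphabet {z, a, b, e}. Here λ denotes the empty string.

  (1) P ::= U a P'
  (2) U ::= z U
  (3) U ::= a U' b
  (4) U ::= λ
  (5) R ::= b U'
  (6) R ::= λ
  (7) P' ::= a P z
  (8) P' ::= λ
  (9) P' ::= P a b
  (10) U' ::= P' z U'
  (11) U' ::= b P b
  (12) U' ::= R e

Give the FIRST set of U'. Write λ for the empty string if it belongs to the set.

FIRST(U) = {λ, a, z}
FIRST(R) = {λ, b}
FIRST(P) = {a, z}  (via U a P')
FIRST(P') = {λ, a, z}  (via P a b)
FIRST(U') = {a, b, e, z}  (via P' z U', R e)

{a, b, e, z}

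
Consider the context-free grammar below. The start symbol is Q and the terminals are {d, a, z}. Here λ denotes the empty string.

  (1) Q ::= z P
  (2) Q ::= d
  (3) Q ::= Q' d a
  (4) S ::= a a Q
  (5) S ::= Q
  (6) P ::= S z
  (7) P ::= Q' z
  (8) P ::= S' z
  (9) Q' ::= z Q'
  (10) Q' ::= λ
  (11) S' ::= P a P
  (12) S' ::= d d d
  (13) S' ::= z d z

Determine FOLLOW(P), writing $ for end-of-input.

FIRST(Q') = {λ, z}
FIRST(Q) = {d, z}  (via Q' d a)
FIRST(S) = {a, d, z}  (via Q)
FIRST(P) = {a, d, z}  (via S z, Q' z, S' z)
FIRST(S') = {a, d, z}  (via P a P)
FOLLOW(Q) includes $ since Q is the start symbol.
FOLLOW(S): in P::=S z, S is followed by z with FIRST {z}. Thus FOLLOW(S) = {z}.
FOLLOW(Q): in S::=a a Q, the suffix after Q is empty, so FOLLOW(Q) ⊇ FOLLOW(S) = {z}; in S::=Q, the suffix after Q is empty, so FOLLOW(Q) ⊇ FOLLOW(S) = {z}. Thus FOLLOW(Q) = {$, z}.
FOLLOW(Q'): in Q::=Q' d a, Q' is followed by d a with FIRST {d}; in P::=Q' z, Q' is followed by z with FIRST {z}; in Q'::=z Q', the suffix after Q' is empty (adds nothing new). Thus FOLLOW(Q') = {d, z}.
FOLLOW(S'): in P::=S' z, S' is followed by z with FIRST {z}. Thus FOLLOW(S') = {z}.
FOLLOW(P): in Q::=z P, the suffix after P is empty, so FOLLOW(P) ⊇ FOLLOW(Q) = {$, z}; in S'::=P a P (occurrence 1), P is followed by a P with FIRST {a}; in S'::=P a P (occurrence 2), the suffix after P is empty, so FOLLOW(P) ⊇ FOLLOW(S') = {z}. Thus FOLLOW(P) = {$, a, z}.

{$, a, z}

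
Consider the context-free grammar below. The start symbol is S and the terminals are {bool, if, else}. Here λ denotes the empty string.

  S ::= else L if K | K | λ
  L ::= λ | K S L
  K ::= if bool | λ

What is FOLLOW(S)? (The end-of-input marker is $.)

{$, else, if}

FIRST(K) = {λ, if}
FIRST(S) = {λ, else, if}  (via K)
FIRST(L) = {λ, else, if}  (via K S L)
FOLLOW(S) includes $ since S is the start symbol.
FOLLOW(L): in S::=else L if K, L is followed by if K with FIRST {if}; in L::=K S L, the suffix after L is empty (adds nothing new). Thus FOLLOW(L) = {if}.
FOLLOW(S): in L::=K S L, S is followed by L with FIRST {λ, else, if}; in L::=K S L, the suffix after S is nullable, so FOLLOW(S) ⊇ FOLLOW(L) = {if}. Thus FOLLOW(S) = {$, else, if}.
FOLLOW(K): in S::=else L if K, the suffix after K is empty, so FOLLOW(K) ⊇ FOLLOW(S) = {$, else, if}; in S::=K, the suffix after K is empty, so FOLLOW(K) ⊇ FOLLOW(S) = {$, else, if}; in L::=K S L, K is followed by S L with FIRST {λ, else, if}; in L::=K S L, the suffix after K is nullable, so FOLLOW(K) ⊇ FOLLOW(L) = {if}. Thus FOLLOW(K) = {$, else, if}.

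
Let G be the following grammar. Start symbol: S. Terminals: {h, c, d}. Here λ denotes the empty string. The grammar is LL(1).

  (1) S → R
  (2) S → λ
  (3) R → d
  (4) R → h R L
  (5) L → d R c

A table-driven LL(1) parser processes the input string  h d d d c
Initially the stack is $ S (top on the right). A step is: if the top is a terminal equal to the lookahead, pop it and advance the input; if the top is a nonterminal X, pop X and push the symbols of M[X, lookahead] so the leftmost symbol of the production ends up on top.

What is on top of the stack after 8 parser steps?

     Stack    Input        Action
  1  $ S      h d d d c $  expand S → R
  2  $ R      h d d d c $  expand R → h R L
  3  $ L R h  h d d d c $  match h
  4  $ L R    d d d c $    expand R → d
  5  $ L d    d d d c $    match d
  6  $ L      d d c $      expand L → d R c
  7  $ c R d  d d c $      match d
  8  $ c R    d c $        expand R → d
Stack after step 8: $ c d (top = d).

d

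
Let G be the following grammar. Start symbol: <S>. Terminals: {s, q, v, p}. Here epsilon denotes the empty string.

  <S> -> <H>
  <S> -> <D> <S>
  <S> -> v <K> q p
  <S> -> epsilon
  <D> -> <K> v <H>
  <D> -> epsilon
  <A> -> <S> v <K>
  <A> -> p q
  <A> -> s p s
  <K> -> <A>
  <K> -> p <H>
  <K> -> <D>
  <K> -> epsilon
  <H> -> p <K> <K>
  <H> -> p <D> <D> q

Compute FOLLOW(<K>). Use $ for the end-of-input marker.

FIRST(<H>) = {p}
FIRST(<S>) = {epsilon, p, s, v}  (via <H>, <D> <S>)
FIRST(<A>) = {p, s, v}  (via <S> v <K>)
FIRST(<D>) = {epsilon, p, s, v}  (via <K> v <H>)
FIRST(<K>) = {epsilon, p, s, v}  (via <A>, <D>)
FOLLOW(<S>) includes $ since <S> is the start symbol.
FOLLOW(<S>): in <S>-><D> <S>, the suffix after <S> is empty (adds nothing new); in <A>-><S> v <K>, <S> is followed by v <K> with FIRST {v}. Thus FOLLOW(<S>) = {$, v}.
FOLLOW(<D>): in <S>-><D> <S>, <D> is followed by <S> with FIRST {epsilon, p, s, v}; in <S>-><D> <S>, the suffix after <D> is nullable, so FOLLOW(<D>) ⊇ FOLLOW(<S>) = {$, v}; in <K>-><D>, the suffix after <D> is empty, so FOLLOW(<D>) ⊇ FOLLOW(<K>) = {$, p, q, s, v}; in <H>->p <D> <D> q (occurrence 1), <D> is followed by <D> q with FIRST {p, q, s, v}; in <H>->p <D> <D> q (occurrence 2), <D> is followed by q with FIRST {q}. Thus FOLLOW(<D>) = {$, p, q, s, v}.
FOLLOW(<A>): in <K>-><A>, the suffix after <A> is empty, so FOLLOW(<A>) ⊇ FOLLOW(<K>) = {$, p, q, s, v}. Thus FOLLOW(<A>) = {$, p, q, s, v}.
FOLLOW(<K>): in <S>->v <K> q p, <K> is followed by q p with FIRST {q}; in <D>-><K> v <H>, <K> is followed by v <H> with FIRST {v}; in <A>-><S> v <K>, the suffix after <K> is empty, so FOLLOW(<K>) ⊇ FOLLOW(<A>) = {$, p, q, s, v}; in <H>->p <K> <K> (occurrence 1), <K> is followed by <K> with FIRST {epsilon, p, s, v}; in <H>->p <K> <K> (occurrence 1), the suffix after <K> is nullable, so FOLLOW(<K>) ⊇ FOLLOW(<H>) = {$, p, q, s, v}; in <H>->p <K> <K> (occurrence 2), the suffix after <K> is empty, so FOLLOW(<K>) ⊇ FOLLOW(<H>) = {$, p, q, s, v}. Thus FOLLOW(<K>) = {$, p, q, s, v}.
FOLLOW(<H>): in <S>-><H>, the suffix after <H> is empty, so FOLLOW(<H>) ⊇ FOLLOW(<S>) = {$, v}; in <D>-><K> v <H>, the suffix after <H> is empty, so FOLLOW(<H>) ⊇ FOLLOW(<D>) = {$, p, q, s, v}; in <K>->p <H>, the suffix after <H> is empty, so FOLLOW(<H>) ⊇ FOLLOW(<K>) = {$, p, q, s, v}. Thus FOLLOW(<H>) = {$, p, q, s, v}.

{$, p, q, s, v}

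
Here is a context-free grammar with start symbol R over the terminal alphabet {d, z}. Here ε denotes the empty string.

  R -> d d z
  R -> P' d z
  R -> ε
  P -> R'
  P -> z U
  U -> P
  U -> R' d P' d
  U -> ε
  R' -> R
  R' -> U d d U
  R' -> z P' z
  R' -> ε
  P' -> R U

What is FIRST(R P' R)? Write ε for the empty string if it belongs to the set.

FIRST(R): from R->d d z we get {d}; from R->P' d z we get {d, z}; from R->ε we get {ε}. So FIRST(R) = {ε, d, z}.
FIRST(P): from P->R' we get {ε, d, z}; from P->z U we get {z}. So FIRST(P) = {ε, d, z}.
FIRST(U): from U->P we get {ε, d, z}; from U->R' d P' d we get {d, z}; from U->ε we get {ε}. So FIRST(U) = {ε, d, z}.
FIRST(R'): from R'->R we get {ε, d, z}; from R'->U d d U we get {d, z}; from R'->z P' z we get {z}; from R'->ε we get {ε}. So FIRST(R') = {ε, d, z}.
FIRST(P'): from P'->R U we get {ε, d, z}. So FIRST(P') = {ε, d, z}.
FIRST(R P' R): take FIRST of each symbol in turn, carrying on past any symbol whose FIRST contains ε; result {ε, d, z}.

{ε, d, z}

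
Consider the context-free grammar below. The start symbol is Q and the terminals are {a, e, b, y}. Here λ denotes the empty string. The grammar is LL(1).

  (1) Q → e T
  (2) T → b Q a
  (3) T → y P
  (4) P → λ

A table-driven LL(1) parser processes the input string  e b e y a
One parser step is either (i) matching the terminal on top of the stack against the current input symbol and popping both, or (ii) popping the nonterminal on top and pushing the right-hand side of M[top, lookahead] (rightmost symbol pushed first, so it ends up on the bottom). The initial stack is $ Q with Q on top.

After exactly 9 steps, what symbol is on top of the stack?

     Stack    Input        Action
  1  $ Q      e b e y a $  expand Q → e T
  2  $ T e    e b e y a $  match e
  3  $ T      b e y a $    expand T → b Q a
  4  $ a Q b  b e y a $    match b
  5  $ a Q    e y a $      expand Q → e T
  6  $ a T e  e y a $      match e
  7  $ a T    y a $        expand T → y P
  8  $ a P y  y a $        match y
  9  $ a P    a $          expand P → λ
Stack after step 9: $ a (top = a).

a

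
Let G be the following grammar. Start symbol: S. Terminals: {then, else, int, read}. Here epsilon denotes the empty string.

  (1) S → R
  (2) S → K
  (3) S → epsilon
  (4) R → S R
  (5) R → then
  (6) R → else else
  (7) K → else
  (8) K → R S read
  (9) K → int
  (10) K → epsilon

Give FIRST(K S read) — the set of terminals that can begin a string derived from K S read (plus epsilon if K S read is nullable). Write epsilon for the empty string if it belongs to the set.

{else, int, read, then}

FIRST(S) = {epsilon, else, int, then}  (via R, K)
FIRST(R) = {else, int, then}  (via S R)
FIRST(K) = {epsilon, else, int, then}  (via R S read)
FIRST(K S read): take FIRST of each symbol in turn, carrying on past any symbol whose FIRST contains epsilon; result {else, int, read, then}.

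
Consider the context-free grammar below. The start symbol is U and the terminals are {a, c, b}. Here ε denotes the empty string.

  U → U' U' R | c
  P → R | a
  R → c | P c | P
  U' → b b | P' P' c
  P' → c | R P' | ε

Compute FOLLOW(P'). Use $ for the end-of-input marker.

{a, c}

FIRST(U) = {a, b, c}  (via U' U' R)
FIRST(P) = {a, c}  (via R)
FIRST(R) = {a, c}  (via P c, P)
FIRST(P') = {ε, a, c}  (via R P')
FIRST(U') = {a, b, c}  (via P' P' c)
FOLLOW(U) includes $ since U is the start symbol.
FOLLOW(U): U appears on no right-hand side. Thus FOLLOW(U) = {$}.
FOLLOW(U'): in U→U' U' R (occurrence 1), U' is followed by U' R with FIRST {a, b, c}; in U→U' U' R (occurrence 2), U' is followed by R with FIRST {a, c}. Thus FOLLOW(U') = {a, b, c}.
FOLLOW(P'): in U'→P' P' c (occurrence 1), P' is followed by P' c with FIRST {a, c}; in U'→P' P' c (occurrence 2), P' is followed by c with FIRST {c}; in P'→R P', the suffix after P' is empty (adds nothing new). Thus FOLLOW(P') = {a, c}.
FOLLOW(P): in R→P c, P is followed by c with FIRST {c}; in R→P, the suffix after P is empty, so FOLLOW(P) ⊇ FOLLOW(R) = {$, a, c}. Thus FOLLOW(P) = {$, a, c}.
FOLLOW(R): in U→U' U' R, the suffix after R is empty, so FOLLOW(R) ⊇ FOLLOW(U) = {$}; in P→R, the suffix after R is empty, so FOLLOW(R) ⊇ FOLLOW(P) = {$, a, c}; in P'→R P', R is followed by P' with FIRST {ε, a, c}; in P'→R P', the suffix after R is nullable, so FOLLOW(R) ⊇ FOLLOW(P') = {a, c}. Thus FOLLOW(R) = {$, a, c}.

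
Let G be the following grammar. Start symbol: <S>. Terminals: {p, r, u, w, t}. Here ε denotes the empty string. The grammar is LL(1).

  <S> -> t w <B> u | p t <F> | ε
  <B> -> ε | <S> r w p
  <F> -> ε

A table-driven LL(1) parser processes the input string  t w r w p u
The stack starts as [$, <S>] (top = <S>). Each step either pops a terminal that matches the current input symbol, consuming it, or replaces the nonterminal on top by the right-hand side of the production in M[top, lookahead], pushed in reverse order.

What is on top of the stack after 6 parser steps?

w

step 1: stack=$ <S>  input=t w r w p u $  — expand <S> -> t w <B> u
step 2: stack=$ u <B> w t  input=t w r w p u $  — match t
step 3: stack=$ u <B> w  input=w r w p u $  — match w
step 4: stack=$ u <B>  input=r w p u $  — expand <B> -> <S> r w p
step 5: stack=$ u p w r <S>  input=r w p u $  — expand <S> -> ε
step 6: stack=$ u p w r  input=r w p u $  — match r
Stack after step 6: $ u p w (top = w).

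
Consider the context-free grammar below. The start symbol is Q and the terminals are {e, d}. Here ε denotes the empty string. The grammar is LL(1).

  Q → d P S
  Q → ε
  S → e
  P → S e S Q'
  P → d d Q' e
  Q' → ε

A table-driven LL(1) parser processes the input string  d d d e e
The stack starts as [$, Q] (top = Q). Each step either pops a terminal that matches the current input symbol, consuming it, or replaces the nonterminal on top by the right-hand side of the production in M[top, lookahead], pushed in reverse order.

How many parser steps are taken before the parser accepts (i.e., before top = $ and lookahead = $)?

9

     Stack         Input        Action
  1  $ Q           d d d e e $  expand Q → d P S
  2  $ S P d       d d d e e $  match d
  3  $ S P         d d e e $    expand P → d d Q' e
  4  $ S e Q' d d  d d e e $    match d
  5  $ S e Q' d    d e e $      match d
  6  $ S e Q'      e e $        expand Q' → ε
  7  $ S e         e e $        match e
  8  $ S           e $          expand S → e
  9  $ e           e $          match e
Accept reached after 9 steps.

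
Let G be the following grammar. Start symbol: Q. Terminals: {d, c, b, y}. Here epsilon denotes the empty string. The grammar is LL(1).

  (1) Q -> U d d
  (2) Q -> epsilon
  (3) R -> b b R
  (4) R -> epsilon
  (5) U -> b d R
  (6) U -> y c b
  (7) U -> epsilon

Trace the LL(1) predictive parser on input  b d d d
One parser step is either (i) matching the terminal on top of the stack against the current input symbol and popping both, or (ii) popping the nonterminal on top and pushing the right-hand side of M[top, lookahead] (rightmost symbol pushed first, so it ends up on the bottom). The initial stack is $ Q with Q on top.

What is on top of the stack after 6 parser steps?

     Stack        Input      Action
  1  $ Q          b d d d $  expand Q -> U d d
  2  $ d d U      b d d d $  expand U -> b d R
  3  $ d d R d b  b d d d $  match b
  4  $ d d R d    d d d $    match d
  5  $ d d R      d d $      expand R -> epsilon
  6  $ d d        d d $      match d
Stack after step 6: $ d (top = d).

d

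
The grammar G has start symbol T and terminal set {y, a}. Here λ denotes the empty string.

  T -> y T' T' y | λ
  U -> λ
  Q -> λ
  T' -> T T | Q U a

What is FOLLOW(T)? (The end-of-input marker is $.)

FIRST(T) = {λ, y}
FIRST(U) = {λ}
FIRST(Q) = {λ}
FIRST(T') = {λ, a, y}  (via T T, Q U a)
FOLLOW(T) includes $ since T is the start symbol.
FOLLOW(U): in T'->Q U a, U is followed by a with FIRST {a}. Thus FOLLOW(U) = {a}.
FOLLOW(Q): in T'->Q U a, Q is followed by U a with FIRST {a}. Thus FOLLOW(Q) = {a}.
FOLLOW(T'): in T->y T' T' y (occurrence 1), T' is followed by T' y with FIRST {a, y}; in T->y T' T' y (occurrence 2), T' is followed by y with FIRST {y}. Thus FOLLOW(T') = {a, y}.
FOLLOW(T): in T'->T T (occurrence 1), T is followed by T with FIRST {λ, y}; in T'->T T (occurrence 1), the suffix after T is nullable, so FOLLOW(T) ⊇ FOLLOW(T') = {a, y}; in T'->T T (occurrence 2), the suffix after T is empty, so FOLLOW(T) ⊇ FOLLOW(T') = {a, y}. Thus FOLLOW(T) = {$, a, y}.

{$, a, y}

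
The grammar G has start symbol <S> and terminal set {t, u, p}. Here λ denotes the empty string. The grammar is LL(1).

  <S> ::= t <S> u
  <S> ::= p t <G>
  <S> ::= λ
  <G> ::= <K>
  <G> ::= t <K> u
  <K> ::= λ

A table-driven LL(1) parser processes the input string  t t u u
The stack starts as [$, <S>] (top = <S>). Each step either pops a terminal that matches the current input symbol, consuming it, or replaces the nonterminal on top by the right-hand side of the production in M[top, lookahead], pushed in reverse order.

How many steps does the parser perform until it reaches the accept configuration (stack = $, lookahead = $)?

7

     Stack        Input      Action
  1  $ <S>        t t u u $  expand <S> ::= t <S> u
  2  $ u <S> t    t t u u $  match t
  3  $ u <S>      t u u $    expand <S> ::= t <S> u
  4  $ u u <S> t  t u u $    match t
  5  $ u u <S>    u u $      expand <S> ::= λ
  6  $ u u        u u $      match u
  7  $ u          u $        match u
Accept reached after 7 steps.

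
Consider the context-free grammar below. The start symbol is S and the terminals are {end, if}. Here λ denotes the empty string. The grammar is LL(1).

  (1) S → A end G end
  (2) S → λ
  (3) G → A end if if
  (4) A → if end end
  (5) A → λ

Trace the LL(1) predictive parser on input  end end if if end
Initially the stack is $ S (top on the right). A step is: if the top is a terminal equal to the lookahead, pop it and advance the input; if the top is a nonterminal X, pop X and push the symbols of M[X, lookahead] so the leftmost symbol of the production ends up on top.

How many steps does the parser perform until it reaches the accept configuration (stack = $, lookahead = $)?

9

     Stack              Input                Action
  1  $ S                end end if if end $  expand S → A end G end
  2  $ end G end A      end end if if end $  expand A → λ
  3  $ end G end        end end if if end $  match end
  4  $ end G            end if if end $      expand G → A end if if
  5  $ end if if end A  end if if end $      expand A → λ
  6  $ end if if end    end if if end $      match end
  7  $ end if if        if if end $          match if
  8  $ end if           if end $             match if
  9  $ end              end $                match end
Accept reached after 9 steps.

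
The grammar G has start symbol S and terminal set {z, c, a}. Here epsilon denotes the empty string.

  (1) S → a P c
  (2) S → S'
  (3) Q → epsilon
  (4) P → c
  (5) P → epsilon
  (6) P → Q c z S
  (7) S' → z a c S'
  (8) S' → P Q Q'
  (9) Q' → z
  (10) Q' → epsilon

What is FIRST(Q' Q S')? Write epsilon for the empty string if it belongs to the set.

FIRST(Q): from Q→epsilon we get {epsilon}. So FIRST(Q) = {epsilon}.
FIRST(Q'): from Q'→z we get {z}; from Q'→epsilon we get {epsilon}. So FIRST(Q') = {epsilon, z}.
FIRST(P): from P→c we get {c}; from P→epsilon we get {epsilon}; from P→Q c z S we get {c}. So FIRST(P) = {epsilon, c}.
FIRST(S'): from S'→z a c S' we get {z}; from S'→P Q Q' we get {epsilon, c, z}. So FIRST(S') = {epsilon, c, z}.
FIRST(S): from S→a P c we get {a}; from S→S' we get {epsilon, c, z}. So FIRST(S) = {epsilon, a, c, z}.
FIRST(Q' Q S'): take FIRST of each symbol in turn, carrying on past any symbol whose FIRST contains epsilon; result {epsilon, c, z}.

{epsilon, c, z}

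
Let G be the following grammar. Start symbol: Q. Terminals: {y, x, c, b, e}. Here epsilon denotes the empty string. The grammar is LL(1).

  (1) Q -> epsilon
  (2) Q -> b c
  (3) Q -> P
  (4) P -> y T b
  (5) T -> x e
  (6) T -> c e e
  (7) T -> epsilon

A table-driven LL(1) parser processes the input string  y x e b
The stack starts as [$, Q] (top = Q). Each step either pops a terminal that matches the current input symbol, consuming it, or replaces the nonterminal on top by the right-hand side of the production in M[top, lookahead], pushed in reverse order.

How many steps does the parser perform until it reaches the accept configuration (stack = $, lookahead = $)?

step 1: stack=$ Q  input=y x e b $  — expand Q -> P
step 2: stack=$ P  input=y x e b $  — expand P -> y T b
step 3: stack=$ b T y  input=y x e b $  — match y
step 4: stack=$ b T  input=x e b $  — expand T -> x e
step 5: stack=$ b e x  input=x e b $  — match x
step 6: stack=$ b e  input=e b $  — match e
step 7: stack=$ b  input=b $  — match b
Accept reached after 7 steps.

7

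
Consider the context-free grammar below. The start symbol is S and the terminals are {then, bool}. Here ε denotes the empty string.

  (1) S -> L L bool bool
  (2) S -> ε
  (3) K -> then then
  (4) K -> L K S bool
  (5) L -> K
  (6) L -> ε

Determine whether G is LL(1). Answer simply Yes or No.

No

FIRST(S) = {ε, bool, then}
FIRST(K) = {then}
FIRST(L) = {ε, then}
FOLLOW(S) = {$, bool}
FOLLOW(K) = {bool, then}
FOLLOW(L) = {bool, then}
Cell M[K, then] receives both K -> then then and K -> L K S bool — the grammar is not LL(1).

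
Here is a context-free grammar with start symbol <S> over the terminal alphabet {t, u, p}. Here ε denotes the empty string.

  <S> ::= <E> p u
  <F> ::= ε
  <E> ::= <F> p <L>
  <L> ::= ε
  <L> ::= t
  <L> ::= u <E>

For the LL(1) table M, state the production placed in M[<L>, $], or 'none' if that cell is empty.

FIRST(<F>): from <F>::=ε we get {ε}. So FIRST(<F>) = {ε}.
FIRST(<L>): from <L>::=ε we get {ε}; from <L>::=t we get {t}; from <L>::=u <E> we get {u}. So FIRST(<L>) = {ε, t, u}.
FIRST(<E>): from <E>::=<F> p <L> we get {p}. So FIRST(<E>) = {p}.
FIRST(<S>): from <S>::=<E> p u we get {p}. So FIRST(<S>) = {p}.
FOLLOW(<S>) includes $ since <S> is the start symbol.
FOLLOW(<E>): in <S>::=<E> p u, <E> is followed by p u with FIRST {p}; in <L>::=u <E>, the suffix after <E> is empty, so FOLLOW(<E>) ⊇ FOLLOW(<L>) = {p}. Thus FOLLOW(<E>) = {p}.
FOLLOW(<L>): in <E>::=<F> p <L>, the suffix after <L> is empty, so FOLLOW(<L>) ⊇ FOLLOW(<E>) = {p}. Thus FOLLOW(<L>) = {p}.
For <L> ::= ε: FIRST(ε) = {ε}, so it goes in M[<L>, t] for t ∈ {}; since ε ∈ FIRST, also for every t ∈ FOLLOW(<L>) = {p}.
For <L> ::= t: FIRST(t) = {t}, so it goes in M[<L>, t] for t ∈ {t}.
For <L> ::= u <E>: FIRST(u <E>) = {u}, so it goes in M[<L>, t] for t ∈ {u}.
None of these place a production in M[<L>, $].

none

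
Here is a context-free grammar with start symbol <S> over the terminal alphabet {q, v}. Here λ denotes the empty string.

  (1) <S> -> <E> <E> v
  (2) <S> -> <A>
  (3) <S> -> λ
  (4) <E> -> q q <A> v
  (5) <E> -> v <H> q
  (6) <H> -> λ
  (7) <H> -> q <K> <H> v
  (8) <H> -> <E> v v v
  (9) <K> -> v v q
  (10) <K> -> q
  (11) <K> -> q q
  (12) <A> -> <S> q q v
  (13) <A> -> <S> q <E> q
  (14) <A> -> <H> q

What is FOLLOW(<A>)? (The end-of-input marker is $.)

FIRST(<E>) = {q, v}
FIRST(<K>) = {q, v}
FIRST(<H>) = {λ, q, v}  (via <E> v v v)
FIRST(<S>) = {λ, q, v}  (via <E> <E> v, <A>)
FIRST(<A>) = {q, v}  (via <S> q q v, <S> q <E> q, <H> q)
FOLLOW(<S>) includes $ since <S> is the start symbol.
FOLLOW(<S>): in <A>-><S> q q v, <S> is followed by q q v with FIRST {q}; in <A>-><S> q <E> q, <S> is followed by q <E> q with FIRST {q}. Thus FOLLOW(<S>) = {$, q}.
FOLLOW(<E>): in <S>-><E> <E> v (occurrence 1), <E> is followed by <E> v with FIRST {q, v}; in <S>-><E> <E> v (occurrence 2), <E> is followed by v with FIRST {v}; in <H>-><E> v v v, <E> is followed by v v v with FIRST {v}; in <A>-><S> q <E> q, <E> is followed by q with FIRST {q}. Thus FOLLOW(<E>) = {q, v}.
FOLLOW(<H>): in <E>->v <H> q, <H> is followed by q with FIRST {q}; in <H>->q <K> <H> v, <H> is followed by v with FIRST {v}; in <A>-><H> q, <H> is followed by q with FIRST {q}. Thus FOLLOW(<H>) = {q, v}.
FOLLOW(<K>): in <H>->q <K> <H> v, <K> is followed by <H> v with FIRST {q, v}. Thus FOLLOW(<K>) = {q, v}.
FOLLOW(<A>): in <S>-><A>, the suffix after <A> is empty, so FOLLOW(<A>) ⊇ FOLLOW(<S>) = {$, q}; in <E>->q q <A> v, <A> is followed by v with FIRST {v}. Thus FOLLOW(<A>) = {$, q, v}.

{$, q, v}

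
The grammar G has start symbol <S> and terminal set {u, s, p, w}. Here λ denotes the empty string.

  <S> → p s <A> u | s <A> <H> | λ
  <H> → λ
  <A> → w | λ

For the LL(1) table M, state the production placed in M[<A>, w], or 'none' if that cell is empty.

<A> → w

FIRST(<S>) = {λ, p, s}
FIRST(<H>) = {λ}
FIRST(<A>) = {λ, w}
FOLLOW(<S>) includes $ since <S> is the start symbol.
FOLLOW(<S>): <S> appears on no right-hand side. Thus FOLLOW(<S>) = {$}.
FOLLOW(<A>): in <S>→p s <A> u, <A> is followed by u with FIRST {u}; in <S>→s <A> <H>, <A> is followed by <H> with FIRST {λ}; in <S>→s <A> <H>, the suffix after <A> is nullable, so FOLLOW(<A>) ⊇ FOLLOW(<S>) = {$}. Thus FOLLOW(<A>) = {$, u}.
For <A> → w: FIRST(w) = {w}, so it goes in M[<A>, t] for t ∈ {w}.
For <A> → λ: FIRST(λ) = {λ}, so it goes in M[<A>, t] for t ∈ {}; since λ ∈ FIRST, also for every t ∈ FOLLOW(<A>) = {$, u}.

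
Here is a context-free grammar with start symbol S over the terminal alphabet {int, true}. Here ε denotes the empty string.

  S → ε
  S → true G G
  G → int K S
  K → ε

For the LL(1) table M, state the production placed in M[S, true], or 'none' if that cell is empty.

S → true G G

FIRST(S) = {ε, true}
FIRST(G) = {int}
FIRST(K) = {ε}
FOLLOW(S) includes $ since S is the start symbol.
FOLLOW(S): in G→int K S, the suffix after S is empty, so FOLLOW(S) ⊇ FOLLOW(G) = {$, int}. Thus FOLLOW(S) = {$, int}.
FOLLOW(G): in S→true G G (occurrence 1), G is followed by G with FIRST {int}; in S→true G G (occurrence 2), the suffix after G is empty, so FOLLOW(G) ⊇ FOLLOW(S) = {$, int}. Thus FOLLOW(G) = {$, int}.
For S → ε: FIRST(ε) = {ε}, so it goes in M[S, t] for t ∈ {}; since ε ∈ FIRST, also for every t ∈ FOLLOW(S) = {$, int}.
For S → true G G: FIRST(true G G) = {true}, so it goes in M[S, t] for t ∈ {true}.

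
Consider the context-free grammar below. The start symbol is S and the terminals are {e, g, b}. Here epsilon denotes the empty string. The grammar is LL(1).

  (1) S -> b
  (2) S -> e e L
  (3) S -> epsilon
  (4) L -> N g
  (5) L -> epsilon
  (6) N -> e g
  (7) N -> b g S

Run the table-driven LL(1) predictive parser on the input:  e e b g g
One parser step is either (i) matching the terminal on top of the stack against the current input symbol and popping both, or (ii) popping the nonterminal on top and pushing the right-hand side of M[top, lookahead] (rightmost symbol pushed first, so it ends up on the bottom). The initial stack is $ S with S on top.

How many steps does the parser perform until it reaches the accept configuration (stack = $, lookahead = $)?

     Stack      Input        Action
  1  $ S        e e b g g $  expand S -> e e L
  2  $ L e e    e e b g g $  match e
  3  $ L e      e b g g $    match e
  4  $ L        b g g $      expand L -> N g
  5  $ g N      b g g $      expand N -> b g S
  6  $ g S g b  b g g $      match b
  7  $ g S g    g g $        match g
  8  $ g S      g $          expand S -> epsilon
  9  $ g        g $          match g
Accept reached after 9 steps.

9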